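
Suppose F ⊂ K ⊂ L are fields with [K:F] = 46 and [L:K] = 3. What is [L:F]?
[L:F] = 138

The tower law says that for any tower of field extensions F ⊂ K ⊂ L with finite degrees, [L:F] = [L:K] · [K:F]. Here this gives [L:F] = 3 · 46 = 138.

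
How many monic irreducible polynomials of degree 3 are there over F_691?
There are 109979560 monic irreducible polynomials of degree 3 over F_691

Each element of F_{691^3} that lies in no proper subfield is a root of exactly one monic irreducible of degree 3 over F_691, and each such polynomial has 3 distinct roots in F_{691^3}. By Möbius inversion the count is N_691(3) = (1/3) Σ_{d|3} μ(3/d) · 691^d = (1/3)(μ(3)·691^1 + μ(1)·691^3) = 329938680/3 = 109979560.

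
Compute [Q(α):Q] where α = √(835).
[Q(α):Q] = 2

[Q(α):Q] equals the degree of the minimal polynomial of α. Here α^2 = 835 and x^2 - 835 is irreducible (d = 835 is squarefree, ≠ 1, hence not a square), so deg(m_α) = 2. Thus [Q(α):Q] = 2.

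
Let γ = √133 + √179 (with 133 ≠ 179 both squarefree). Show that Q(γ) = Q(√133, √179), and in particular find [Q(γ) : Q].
[Q(γ) : Q] = 4 (equivalently, Q(γ) = Q(√133, √179))

Obviously Q(γ) ⊆ Q(√133, √179), and [Q(√133, √179):Q] = 4 (since 133, 179 are distinct squarefree integers > 1 with 23807 not a perfect square). To show equality we compute the minimal polynomial of γ. From γ = √133 + √179: γ^2 = 133 + 2√(23807) + 179 = 312 + 2√(23807), so γ^2 - 312 = 2√(23807); squaring, (γ^2 - 312)^2 = 4·23807, i.e. γ^4 - 624γ^2 + 97344 - 95228 = 0, i.e. γ^4 - 624γ^2 + 2116 = 0. So γ is a root of x^4 - 624x^2 + 2116. This polynomial is irreducible over Q: it has no rational root (each ±√133 ± √179 is irrational), and any factorization into two quadratics over Q would force √(23807) ∈ Q (pairing opposite roots) or √133, √179 ∈ Q (other pairings), all impossible. Hence [Q(γ):Q] = 4 = [Q(√133, √179):Q], so Q(γ) = Q(√133, √179).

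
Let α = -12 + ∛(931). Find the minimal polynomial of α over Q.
m_α(x) = x^3 + 36x^2 + 432x + 797

Set β = α + 12 = ∛(931), so β^3 = 931. Then (α + 12)^3 - 931 = 0, i.e. α is a root of g(x) = (x + 12)^3 - 931 = x^3 + 36x^2 + 432x + 797. Since g(x) = h(x + 12) where h(x) = x^3 - 931, and h is irreducible over Q (because 931 is not a perfect cube, so h has no rational root, and a monic cubic with no rational root is irreducible), g is also irreducible (irreducibility is preserved under the substitution x → x + 12). Hence m_α(x) = x^3 + 36x^2 + 432x + 797.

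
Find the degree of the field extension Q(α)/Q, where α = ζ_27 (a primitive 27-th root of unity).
[Q(α):Q] = 18

The minimal polynomial of ζ_27 over Q is the 27-th cyclotomic polynomial Φ_27(x), which is irreducible over Q and has degree φ(27) = 18. Hence [Q(α):Q] = φ(27) = 18.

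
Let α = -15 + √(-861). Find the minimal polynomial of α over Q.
m_α(x) = x^2 + 30x + 1086

From α + 15 = √(-861), squaring gives (α + 15)^2 = -861, i.e. α^2 + 30α + 225 = -861, so α^2 + 30α + 1086 = 0. The discriminant of x^2 + 30x + 1086 is (30)^2 - 4·(1086) = 900 - 4344 = -3444, and 4·(-861) is not a perfect square in Q since -861 is squarefree and ≠ 1. Hence x^2 + 30x + 1086 is irreducible over Q and is the minimal polynomial of α.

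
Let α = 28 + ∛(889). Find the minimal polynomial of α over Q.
m_α(x) = x^3 - 84x^2 + 2352x - 22841

Set β = α - 28 = ∛(889), so β^3 = 889. Then (α - 28)^3 - 889 = 0, i.e. α is a root of g(x) = (x - 28)^3 - 889 = x^3 - 84x^2 + 2352x - 22841. Since g(x) = h(x - 28) where h(x) = x^3 - 889, and h is irreducible over Q (because 889 is not a perfect cube, so h has no rational root, and a monic cubic with no rational root is irreducible), g is also irreducible (irreducibility is preserved under the substitution x → x - 28). Hence m_α(x) = x^3 - 84x^2 + 2352x - 22841.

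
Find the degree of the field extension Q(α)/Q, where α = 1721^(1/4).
[Q(α):Q] = 4

α is a root of x^4 - 1721. By Eisenstein's criterion at the prime p = 1721 (which divides the constant term 1721 but p^2 = 2961841 does not, since 1721 is squarefree), x^4 - 1721 is irreducible over Q. Hence [Q(α):Q] = 4.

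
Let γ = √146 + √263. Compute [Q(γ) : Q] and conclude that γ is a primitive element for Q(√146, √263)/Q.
[Q(γ) : Q] = 4 (equivalently, Q(γ) = Q(√146, √263))

Obviously Q(γ) ⊆ Q(√146, √263), and [Q(√146, √263):Q] = 4 (since 146, 263 are distinct squarefree integers > 1 with 38398 not a perfect square). To show equality we compute the minimal polynomial of γ. From γ = √146 + √263: γ^2 = 146 + 2√(38398) + 263 = 409 + 2√(38398), so γ^2 - 409 = 2√(38398); squaring, (γ^2 - 409)^2 = 4·38398, i.e. γ^4 - 818γ^2 + 167281 - 153592 = 0, i.e. γ^4 - 818γ^2 + 13689 = 0. So γ is a root of x^4 - 818x^2 + 13689. This polynomial is irreducible over Q: it has no rational root (each ±√146 ± √263 is irrational), and any factorization into two quadratics over Q would force √(38398) ∈ Q (pairing opposite roots) or √146, √263 ∈ Q (other pairings), all impossible. Hence [Q(γ):Q] = 4 = [Q(√146, √263):Q], so Q(γ) = Q(√146, √263).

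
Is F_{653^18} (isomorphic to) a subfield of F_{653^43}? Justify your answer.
No: F_{653^18} is not a subfield of F_{653^43}

F_{p^m} embeds in F_{p^n} iff m | n. Here 18 ∤ 43 (since 43 = 2·18 + 7 with remainder 7 ≠ 0), so F_{653^18} is not a subfield of F_{653^43}. Equivalently: if it were, the tower law would give 18 = [F_{653^18}:F_653] dividing [F_{653^43}:F_653] = 43, contradiction.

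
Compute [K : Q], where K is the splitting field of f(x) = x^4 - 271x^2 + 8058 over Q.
[K : Q] = 4

Solving the quadratic in x^2: x^2 = (271 ± √(271^2 - 4·8058))/2 = (271 ± √41209)/2 = (271 ± 203)/2, giving x^2 = 237 or x^2 = 34. So f(x) = (x^2 - 237)(x^2 - 34) and the roots of f are ±√237, ±√34. Hence the splitting field is K = Q(√237, √34). Since 237 and 34 are distinct squarefree integers > 1, their product 8058 is not a perfect square, so √34 ∉ Q(√237). By the tower law [K:Q] = [Q(√237,√34):Q(√237)] · [Q(√237):Q] = 2 · 2 = 4.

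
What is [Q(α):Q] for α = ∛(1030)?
[Q(α):Q] = 3

The minimal polynomial of α is x^3 - 1030, irreducible over Q since 1030 is not a perfect cube (so x^3 - 1030 has no rational root). Hence [Q(α):Q] = deg(m_α) = 3.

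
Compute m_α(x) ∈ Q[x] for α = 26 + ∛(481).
m_α(x) = x^3 - 78x^2 + 2028x - 18057

Set β = α - 26 = ∛(481), so β^3 = 481. Then (α - 26)^3 - 481 = 0, i.e. α is a root of g(x) = (x - 26)^3 - 481 = x^3 - 78x^2 + 2028x - 18057. Since g(x) = h(x - 26) where h(x) = x^3 - 481, and h is irreducible over Q (because 481 is not a perfect cube, so h has no rational root, and a monic cubic with no rational root is irreducible), g is also irreducible (irreducibility is preserved under the substitution x → x - 26). Hence m_α(x) = x^3 - 78x^2 + 2028x - 18057.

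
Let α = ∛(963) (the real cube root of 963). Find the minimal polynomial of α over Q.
m_α(x) = x^3 - 963

α satisfies α^3 = 963, so x^3 - 963 annihilates α. By the rational root test, a rational root p/q (in lowest terms) of x^3 - 963 would satisfy p^3 = 963 q^3, forcing q = 1 and p^3 = 963; but 963 is not a perfect cube, contradiction. A monic cubic over Q with no rational root is irreducible (any nontrivial factorization would include a linear factor). Hence x^3 - 963 is the minimal polynomial of α, and in particular [Q(α):Q] = 3.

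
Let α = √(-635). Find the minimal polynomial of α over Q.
m_α(x) = x^2 + 635

α satisfies α^2 + 635 = 0, so x^2 + 635 annihilates α. Since d = -635 is squarefree and ≠ 1, it is not a perfect square in Q, so x^2 + 635 has no rational root and is therefore irreducible over Q (a degree-2 polynomial over a field is irreducible iff it has no root). Hence m_α(x) = x^2 + 635.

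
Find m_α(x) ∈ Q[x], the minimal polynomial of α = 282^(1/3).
m_α(x) = x^3 - 282

α satisfies α^3 = 282, so x^3 - 282 annihilates α. By the rational root test, a rational root p/q (in lowest terms) of x^3 - 282 would satisfy p^3 = 282 q^3, forcing q = 1 and p^3 = 282; but 282 is not a perfect cube, contradiction. A monic cubic over Q with no rational root is irreducible (any nontrivial factorization would include a linear factor). Hence x^3 - 282 is the minimal polynomial of α, and in particular [Q(α):Q] = 3.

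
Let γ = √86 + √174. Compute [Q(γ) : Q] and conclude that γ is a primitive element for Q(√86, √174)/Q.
[Q(γ) : Q] = 4 (equivalently, Q(γ) = Q(√86, √174))

Obviously Q(γ) ⊆ Q(√86, √174), and [Q(√86, √174):Q] = 4 (since 86, 174 are distinct squarefree integers > 1 with 14964 not a perfect square). To show equality we compute the minimal polynomial of γ. From γ = √86 + √174: γ^2 = 86 + 2√(14964) + 174 = 260 + 2√(14964), so γ^2 - 260 = 2√(14964); squaring, (γ^2 - 260)^2 = 4·14964, i.e. γ^4 - 520γ^2 + 67600 - 59856 = 0, i.e. γ^4 - 520γ^2 + 7744 = 0. So γ is a root of x^4 - 520x^2 + 7744. This polynomial is irreducible over Q: it has no rational root (each ±√86 ± √174 is irrational), and any factorization into two quadratics over Q would force √(14964) ∈ Q (pairing opposite roots) or √86, √174 ∈ Q (other pairings), all impossible. Hence [Q(γ):Q] = 4 = [Q(√86, √174):Q], so Q(γ) = Q(√86, √174).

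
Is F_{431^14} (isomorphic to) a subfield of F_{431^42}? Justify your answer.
Yes: F_{431^14} is a subfield of F_{431^42}

F_{p^m} embeds in F_{p^n} iff m | n (since F_{p^n} is the splitting field of x^(p^n) - x, and F_{p^m} ⊂ F_{p^n} forces p^n to be a power of p^m, i.e. m | n; conversely if m | n then every root of x^(p^m) - x is a root of x^(p^n) - x). Here 14 | 42 (since 42 = 3·14), so F_{431^14} is a subfield of F_{431^42}, and [F_{431^42} : F_{431^14}] = 42/14 = 3.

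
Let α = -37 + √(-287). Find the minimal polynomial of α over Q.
m_α(x) = x^2 + 74x + 1656

From α + 37 = √(-287), squaring gives (α + 37)^2 = -287, i.e. α^2 + 74α + 1369 = -287, so α^2 + 74α + 1656 = 0. The discriminant of x^2 + 74x + 1656 is (74)^2 - 4·(1656) = 5476 - 6624 = -1148, and 4·(-287) is not a perfect square in Q since -287 is squarefree and ≠ 1. Hence x^2 + 74x + 1656 is irreducible over Q and is the minimal polynomial of α.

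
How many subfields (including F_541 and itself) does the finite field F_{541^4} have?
F_{541^4} has 3 subfields

The subfields of F_{p^n} are exactly the fields F_{p^d} for d | n (each is the fixed field of the unique index-d subgroup of Gal(F_{p^n}/F_p) ≅ Z/nZ). The divisors of n = 4 are {1, 2, 4}, giving 3 subfields: F_{541^1}, F_{541^2}, F_{541^4}.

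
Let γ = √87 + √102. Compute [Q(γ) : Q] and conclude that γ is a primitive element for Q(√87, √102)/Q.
[Q(γ) : Q] = 4 (equivalently, Q(γ) = Q(√87, √102))

Obviously Q(γ) ⊆ Q(√87, √102), and [Q(√87, √102):Q] = 4 (since 87, 102 are distinct squarefree integers > 1 with 8874 not a perfect square). To show equality we compute the minimal polynomial of γ. From γ = √87 + √102: γ^2 = 87 + 2√(8874) + 102 = 189 + 2√(8874), so γ^2 - 189 = 2√(8874); squaring, (γ^2 - 189)^2 = 4·8874, i.e. γ^4 - 378γ^2 + 35721 - 35496 = 0, i.e. γ^4 - 378γ^2 + 225 = 0. So γ is a root of x^4 - 378x^2 + 225. This polynomial is irreducible over Q: it has no rational root (each ±√87 ± √102 is irrational), and any factorization into two quadratics over Q would force √(8874) ∈ Q (pairing opposite roots) or √87, √102 ∈ Q (other pairings), all impossible. Hence [Q(γ):Q] = 4 = [Q(√87, √102):Q], so Q(γ) = Q(√87, √102).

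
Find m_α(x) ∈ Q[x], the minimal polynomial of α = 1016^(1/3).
m_α(x) = x^3 - 1016

α satisfies α^3 = 1016, so x^3 - 1016 annihilates α. By the rational root test, a rational root p/q (in lowest terms) of x^3 - 1016 would satisfy p^3 = 1016 q^3, forcing q = 1 and p^3 = 1016; but 1016 is not a perfect cube, contradiction. A monic cubic over Q with no rational root is irreducible (any nontrivial factorization would include a linear factor). Hence x^3 - 1016 is the minimal polynomial of α, and in particular [Q(α):Q] = 3.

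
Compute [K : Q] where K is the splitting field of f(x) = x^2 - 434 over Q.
[K : Q] = 2

f(x) = x^2 - 434 factors as (x - √434)(x + √434). The splitting field is K = Q(√434). Since 434 is squarefree and > 1, it is not a perfect square, so x^2 - 434 is irreducible over Q and [Q(√434) : Q] = 2. Hence [K : Q] = 2.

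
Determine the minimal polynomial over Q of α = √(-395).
m_α(x) = x^2 + 395

α satisfies α^2 + 395 = 0, so x^2 + 395 annihilates α. Since d = -395 is squarefree and ≠ 1, it is not a perfect square in Q, so x^2 + 395 has no rational root and is therefore irreducible over Q (a degree-2 polynomial over a field is irreducible iff it has no root). Hence m_α(x) = x^2 + 395.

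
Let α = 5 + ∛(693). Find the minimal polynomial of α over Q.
m_α(x) = x^3 - 15x^2 + 75x - 818

Set β = α - 5 = ∛(693), so β^3 = 693. Then (α - 5)^3 - 693 = 0, i.e. α is a root of g(x) = (x - 5)^3 - 693 = x^3 - 15x^2 + 75x - 818. Since g(x) = h(x - 5) where h(x) = x^3 - 693, and h is irreducible over Q (because 693 is not a perfect cube, so h has no rational root, and a monic cubic with no rational root is irreducible), g is also irreducible (irreducibility is preserved under the substitution x → x - 5). Hence m_α(x) = x^3 - 15x^2 + 75x - 818.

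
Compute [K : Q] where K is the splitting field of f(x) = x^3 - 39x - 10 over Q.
[K : Q] = 6

By the rational root test, any rational root of the monic integer polynomial f(x) = x^3 - 39x - 10 must be an integer dividing the constant term -10, i.e. one of ±{1, 2, 5, 10}. Evaluating: f(1) = -48, f(-1) = 28, f(2) = -80, f(-2) = 60, f(5) = -80, f(-5) = 60, f(10) = 600, f(-10) = -620; none is 0, so f has no rational root and is therefore irreducible over Q (a cubic with no linear factor over a field is irreducible). For an irreducible cubic, the Galois group is A_3 or S_3 according as the discriminant disc(f) = -4a^3 - 27b^2 = -4·(-39)^3 - 27·(-10)^2 = 234576 is or is not a square in Q. Here disc(f) = 234576 is not a perfect square in Q, so the Galois group of f over Q is not contained in A_3 and must be all of S_3. The splitting field has degree |S_3| = 6 over Q, so [K : Q] = 6.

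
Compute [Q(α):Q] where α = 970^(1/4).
[Q(α):Q] = 4

α is a root of x^4 - 970. By Eisenstein's criterion at the prime p = 2 (which divides the constant term 970 but p^2 = 4 does not, since 970 is squarefree), x^4 - 970 is irreducible over Q. Hence [Q(α):Q] = 4.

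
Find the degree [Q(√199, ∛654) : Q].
[Q(√199, ∛654) : Q] = 6

Let L = Q(√199, ∛654). Since Q(√199) ⊂ L and [Q(√199):Q] = 2, the tower law gives 2 | [L:Q]. Likewise Q(∛654) ⊂ L with [Q(∛654):Q] = 3 (because 654 is not a perfect cube), so 3 | [L:Q]. As gcd(2,3) = 1, [L:Q] is divisible by 6. Conversely L is generated over Q by √199 and ∛654, so [L:Q] ≤ 2·3 = 6. Therefore [Q(√199, ∛654) : Q] = 6.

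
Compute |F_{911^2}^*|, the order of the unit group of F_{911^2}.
|F_{911^2}^*| = 829920

F_{911^2} has 911^2 = 829921 elements; its multiplicative group consists of all nonzero elements, so |F_{911^2}^*| = 829921 - 1 = 829920. (It is cyclic since any finite subgroup of the multiplicative group of a field is cyclic.)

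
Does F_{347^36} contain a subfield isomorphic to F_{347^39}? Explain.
No: F_{347^39} is not a subfield of F_{347^36}

F_{p^m} embeds in F_{p^n} iff m | n. Here 39 ∤ 36 (since 36 = 0·39 + 36 with remainder 36 ≠ 0), so F_{347^39} is not a subfield of F_{347^36}. Equivalently: if it were, the tower law would give 39 = [F_{347^39}:F_347] dividing [F_{347^36}:F_347] = 36, contradiction.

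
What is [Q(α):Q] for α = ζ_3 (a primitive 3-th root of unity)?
[Q(α):Q] = 2

The minimal polynomial of ζ_3 over Q is the 3-th cyclotomic polynomial Φ_3(x), which is irreducible over Q and has degree φ(3) = 2. Hence [Q(α):Q] = φ(3) = 2.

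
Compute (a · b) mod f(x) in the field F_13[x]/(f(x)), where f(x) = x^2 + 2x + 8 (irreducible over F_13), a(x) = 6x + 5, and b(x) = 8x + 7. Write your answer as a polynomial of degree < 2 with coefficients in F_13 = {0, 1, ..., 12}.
a · b ≡ 12x + 2 (mod f(x))

Multiply in F_13[x]: a(x)·b(x) = (6x + 5)·(8x + 7) = 9x^2 + 4x + 9. This has degree ≥ 2, so divide by f(x) over F_13: 9x^2 + 4x + 9 = (9)·(x^2 + 2x + 8) + (12x + 2). Hence a·b ≡ 12x + 2 (mod f). (F_13[x]/(f) is a field with 13^2 = 169 elements since f is irreducible of degree 2.)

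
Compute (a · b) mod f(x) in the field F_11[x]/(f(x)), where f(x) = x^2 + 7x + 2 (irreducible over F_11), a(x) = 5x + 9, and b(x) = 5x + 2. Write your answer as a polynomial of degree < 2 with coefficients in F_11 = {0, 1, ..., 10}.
a · b ≡ x + 1 (mod f(x))

Multiply in F_11[x]: a(x)·b(x) = (5x + 9)·(5x + 2) = 3x^2 + 7. This has degree ≥ 2, so divide by f(x) over F_11: 3x^2 + 7 = (3)·(x^2 + 7x + 2) + (x + 1). Hence a·b ≡ x + 1 (mod f). (F_11[x]/(f) is a field with 11^2 = 121 elements since f is irreducible of degree 2.)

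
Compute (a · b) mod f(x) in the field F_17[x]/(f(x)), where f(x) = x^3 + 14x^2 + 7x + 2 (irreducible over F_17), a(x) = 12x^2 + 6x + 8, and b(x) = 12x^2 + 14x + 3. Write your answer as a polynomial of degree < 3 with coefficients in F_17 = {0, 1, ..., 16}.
a · b ≡ 6 (mod f(x))

Multiply in F_17[x]: a(x)·b(x) = (12x^2 + 6x + 8)·(12x^2 + 14x + 3) = 8x^4 + 2x^3 + 12x^2 + 11x + 7. This has degree ≥ 3, so divide by f(x) over F_17: 8x^4 + 2x^3 + 12x^2 + 11x + 7 = (8x + 9)·(x^3 + 14x^2 + 7x + 2) + (6). Hence a·b ≡ 6 (mod f). (F_17[x]/(f) is a field with 17^3 = 4913 elements since f is irreducible of degree 3.)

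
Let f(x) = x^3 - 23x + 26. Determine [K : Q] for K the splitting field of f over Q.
[K : Q] = 6

By the rational root test, any rational root of the monic integer polynomial f(x) = x^3 - 23x + 26 must be an integer dividing the constant term 26, i.e. one of ±{1, 2, 13, 26}. Evaluating: f(1) = 4, f(-1) = 48, f(2) = -12, f(-2) = 64, f(13) = 1924, f(-13) = -1872, f(26) = 17004, f(-26) = -16952; none is 0, so f has no rational root and is therefore irreducible over Q (a cubic with no linear factor over a field is irreducible). For an irreducible cubic, the Galois group is A_3 or S_3 according as the discriminant disc(f) = -4a^3 - 27b^2 = -4·(-23)^3 - 27·(26)^2 = 30416 is or is not a square in Q. Here disc(f) = 30416 is not a perfect square in Q, so the Galois group of f over Q is not contained in A_3 and must be all of S_3. The splitting field has degree |S_3| = 6 over Q, so [K : Q] = 6.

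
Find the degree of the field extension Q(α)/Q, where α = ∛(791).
[Q(α):Q] = 3

The minimal polynomial of α is x^3 - 791, irreducible over Q since 791 is not a perfect cube (so x^3 - 791 has no rational root). Hence [Q(α):Q] = deg(m_α) = 3.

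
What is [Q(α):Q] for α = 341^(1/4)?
[Q(α):Q] = 4

α is a root of x^4 - 341. By Eisenstein's criterion at the prime p = 11 (which divides the constant term 341 but p^2 = 121 does not, since 341 is squarefree), x^4 - 341 is irreducible over Q. Hence [Q(α):Q] = 4.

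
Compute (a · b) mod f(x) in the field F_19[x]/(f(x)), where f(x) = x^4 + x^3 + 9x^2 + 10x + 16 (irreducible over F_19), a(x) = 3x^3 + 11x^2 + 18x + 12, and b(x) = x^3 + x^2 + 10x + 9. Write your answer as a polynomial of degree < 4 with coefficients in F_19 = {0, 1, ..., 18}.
a · b ≡ 17x^3 + x^2 + 10x (mod f(x))

Multiply in F_19[x]: a(x)·b(x) = (3x^3 + 11x^2 + 18x + 12)·(x^3 + x^2 + 10x + 9) = 3x^6 + 14x^5 + 2x^4 + 15x^3 + 6x^2 + 16x + 13. This has degree ≥ 4, so divide by f(x) over F_19: 3x^6 + 14x^5 + 2x^4 + 15x^3 + 6x^2 + 16x + 13 = (3x^2 + 11x + 2)·(x^4 + x^3 + 9x^2 + 10x + 16) + (17x^3 + x^2 + 10x). Hence a·b ≡ 17x^3 + x^2 + 10x (mod f). (F_19[x]/(f) is a field with 19^4 = 130321 elements since f is irreducible of degree 4.)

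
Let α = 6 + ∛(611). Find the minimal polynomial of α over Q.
m_α(x) = x^3 - 18x^2 + 108x - 827

Set β = α - 6 = ∛(611), so β^3 = 611. Then (α - 6)^3 - 611 = 0, i.e. α is a root of g(x) = (x - 6)^3 - 611 = x^3 - 18x^2 + 108x - 827. Since g(x) = h(x - 6) where h(x) = x^3 - 611, and h is irreducible over Q (because 611 is not a perfect cube, so h has no rational root, and a monic cubic with no rational root is irreducible), g is also irreducible (irreducibility is preserved under the substitution x → x - 6). Hence m_α(x) = x^3 - 18x^2 + 108x - 827.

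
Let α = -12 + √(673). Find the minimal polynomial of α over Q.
m_α(x) = x^2 + 24x - 529

From α + 12 = √(673), squaring gives (α + 12)^2 = 673, i.e. α^2 + 24α + 144 = 673, so α^2 + 24α - 529 = 0. The discriminant of x^2 + 24x - 529 is (24)^2 - 4·(-529) = 576 + 2116 = 2692, and 4·(673) is not a perfect square in Q since 673 is squarefree and ≠ 1. Hence x^2 + 24x - 529 is irreducible over Q and is the minimal polynomial of α.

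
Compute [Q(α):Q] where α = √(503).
[Q(α):Q] = 2

[Q(α):Q] equals the degree of the minimal polynomial of α. Here α^2 = 503 and x^2 - 503 is irreducible (d = 503 is squarefree, ≠ 1, hence not a square), so deg(m_α) = 2. Thus [Q(α):Q] = 2.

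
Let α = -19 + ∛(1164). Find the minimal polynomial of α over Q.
m_α(x) = x^3 + 57x^2 + 1083x + 5695

Set β = α + 19 = ∛(1164), so β^3 = 1164. Then (α + 19)^3 - 1164 = 0, i.e. α is a root of g(x) = (x + 19)^3 - 1164 = x^3 + 57x^2 + 1083x + 5695. Since g(x) = h(x + 19) where h(x) = x^3 - 1164, and h is irreducible over Q (because 1164 is not a perfect cube, so h has no rational root, and a monic cubic with no rational root is irreducible), g is also irreducible (irreducibility is preserved under the substitution x → x + 19). Hence m_α(x) = x^3 + 57x^2 + 1083x + 5695.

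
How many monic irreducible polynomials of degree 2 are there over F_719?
There are 258121 monic irreducible polynomials of degree 2 over F_719

Each element of F_{719^2} that lies in no proper subfield is a root of exactly one monic irreducible of degree 2 over F_719, and each such polynomial has 2 distinct roots in F_{719^2}. By Möbius inversion the count is N_719(2) = (1/2) Σ_{d|2} μ(2/d) · 719^d = (1/2)(μ(2)·719^1 + μ(1)·719^2) = 516242/2 = 258121.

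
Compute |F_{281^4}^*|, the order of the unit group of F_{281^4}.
|F_{281^4}^*| = 6234839520

F_{281^4} has 281^4 = 6234839521 elements; its multiplicative group consists of all nonzero elements, so |F_{281^4}^*| = 6234839521 - 1 = 6234839520. (It is cyclic since any finite subgroup of the multiplicative group of a field is cyclic.)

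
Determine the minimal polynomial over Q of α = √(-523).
m_α(x) = x^2 + 523

α satisfies α^2 + 523 = 0, so x^2 + 523 annihilates α. Since d = -523 is squarefree and ≠ 1, it is not a perfect square in Q, so x^2 + 523 has no rational root and is therefore irreducible over Q (a degree-2 polynomial over a field is irreducible iff it has no root). Hence m_α(x) = x^2 + 523.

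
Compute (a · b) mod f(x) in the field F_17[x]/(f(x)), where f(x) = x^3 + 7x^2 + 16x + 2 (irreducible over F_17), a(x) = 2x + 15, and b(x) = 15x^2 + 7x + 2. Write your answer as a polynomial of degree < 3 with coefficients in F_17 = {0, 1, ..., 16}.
a · b ≡ 12x^2 + 3x + 4 (mod f(x))

Multiply in F_17[x]: a(x)·b(x) = (2x + 15)·(15x^2 + 7x + 2) = 13x^3 + x^2 + 7x + 13. This has degree ≥ 3, so divide by f(x) over F_17: 13x^3 + x^2 + 7x + 13 = (13)·(x^3 + 7x^2 + 16x + 2) + (12x^2 + 3x + 4). Hence a·b ≡ 12x^2 + 3x + 4 (mod f). (F_17[x]/(f) is a field with 17^3 = 4913 elements since f is irreducible of degree 3.)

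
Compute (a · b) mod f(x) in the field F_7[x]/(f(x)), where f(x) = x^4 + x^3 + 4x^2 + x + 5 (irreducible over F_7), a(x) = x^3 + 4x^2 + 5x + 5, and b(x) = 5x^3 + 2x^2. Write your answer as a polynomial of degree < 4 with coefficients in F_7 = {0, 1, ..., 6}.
a · b ≡ x^3 + 5x^2 + 3x + 6 (mod f(x))

Multiply in F_7[x]: a(x)·b(x) = (x^3 + 4x^2 + 5x + 5)·(5x^3 + 2x^2) = 5x^6 + x^5 + 5x^4 + 3x^2. This has degree ≥ 4, so divide by f(x) over F_7: 5x^6 + x^5 + 5x^4 + 3x^2 = (5x^2 + 3x + 3)·(x^4 + x^3 + 4x^2 + x + 5) + (x^3 + 5x^2 + 3x + 6). Hence a·b ≡ x^3 + 5x^2 + 3x + 6 (mod f). (F_7[x]/(f) is a field with 7^4 = 2401 elements since f is irreducible of degree 4.)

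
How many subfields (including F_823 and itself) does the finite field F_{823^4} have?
F_{823^4} has 3 subfields

The subfields of F_{p^n} are exactly the fields F_{p^d} for d | n (each is the fixed field of the unique index-d subgroup of Gal(F_{p^n}/F_p) ≅ Z/nZ). The divisors of n = 4 are {1, 2, 4}, giving 3 subfields: F_{823^1}, F_{823^2}, F_{823^4}.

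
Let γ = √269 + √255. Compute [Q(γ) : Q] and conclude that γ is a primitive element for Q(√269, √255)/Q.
[Q(γ) : Q] = 4 (equivalently, Q(γ) = Q(√269, √255))

Obviously Q(γ) ⊆ Q(√269, √255), and [Q(√269, √255):Q] = 4 (since 269, 255 are distinct squarefree integers > 1 with 68595 not a perfect square). To show equality we compute the minimal polynomial of γ. From γ = √269 + √255: γ^2 = 269 + 2√(68595) + 255 = 524 + 2√(68595), so γ^2 - 524 = 2√(68595); squaring, (γ^2 - 524)^2 = 4·68595, i.e. γ^4 - 1048γ^2 + 274576 - 274380 = 0, i.e. γ^4 - 1048γ^2 + 196 = 0. So γ is a root of x^4 - 1048x^2 + 196. This polynomial is irreducible over Q: it has no rational root (each ±√269 ± √255 is irrational), and any factorization into two quadratics over Q would force √(68595) ∈ Q (pairing opposite roots) or √269, √255 ∈ Q (other pairings), all impossible. Hence [Q(γ):Q] = 4 = [Q(√269, √255):Q], so Q(γ) = Q(√269, √255).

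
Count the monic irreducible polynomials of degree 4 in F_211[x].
There are 495518730 monic irreducible polynomials of degree 4 over F_211

Each element of F_{211^4} that lies in no proper subfield is a root of exactly one monic irreducible of degree 4 over F_211, and each such polynomial has 4 distinct roots in F_{211^4}. By Möbius inversion the count is N_211(4) = (1/4) Σ_{d|4} μ(4/d) · 211^d = (1/4)(μ(4)·211^1 + μ(2)·211^2 + μ(1)·211^4) = 1982074920/4 = 495518730.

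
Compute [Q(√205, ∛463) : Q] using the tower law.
[Q(√205, ∛463) : Q] = 6

Let L = Q(√205, ∛463). Since Q(√205) ⊂ L and [Q(√205):Q] = 2, the tower law gives 2 | [L:Q]. Likewise Q(∛463) ⊂ L with [Q(∛463):Q] = 3 (because 463 is not a perfect cube), so 3 | [L:Q]. As gcd(2,3) = 1, [L:Q] is divisible by 6. Conversely L is generated over Q by √205 and ∛463, so [L:Q] ≤ 2·3 = 6. Therefore [Q(√205, ∛463) : Q] = 6.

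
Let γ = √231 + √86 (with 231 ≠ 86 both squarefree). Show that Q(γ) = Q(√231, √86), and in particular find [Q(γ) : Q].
[Q(γ) : Q] = 4 (equivalently, Q(γ) = Q(√231, √86))

Obviously Q(γ) ⊆ Q(√231, √86), and [Q(√231, √86):Q] = 4 (since 231, 86 are distinct squarefree integers > 1 with 19866 not a perfect square). To show equality we compute the minimal polynomial of γ. From γ = √231 + √86: γ^2 = 231 + 2√(19866) + 86 = 317 + 2√(19866), so γ^2 - 317 = 2√(19866); squaring, (γ^2 - 317)^2 = 4·19866, i.e. γ^4 - 634γ^2 + 100489 - 79464 = 0, i.e. γ^4 - 634γ^2 + 21025 = 0. So γ is a root of x^4 - 634x^2 + 21025. This polynomial is irreducible over Q: it has no rational root (each ±√231 ± √86 is irrational), and any factorization into two quadratics over Q would force √(19866) ∈ Q (pairing opposite roots) or √231, √86 ∈ Q (other pairings), all impossible. Hence [Q(γ):Q] = 4 = [Q(√231, √86):Q], so Q(γ) = Q(√231, √86).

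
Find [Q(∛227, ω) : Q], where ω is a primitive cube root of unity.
[Q(∛227, ω) : Q] = 6

[Q(∛227):Q] = 3 (min poly x^3 - 227, irreducible since 227 is not a perfect cube). [Q(ω):Q] = 2 (min poly x^2 + x + 1). Since Q(∛227) ⊂ R and ω ∉ R, we have ω ∉ Q(∛227), so x^2 + x + 1 remains irreducible over Q(∛227) and [Q(∛227, ω) : Q(∛227)] = 2. By the tower law, [Q(∛227, ω) : Q] = 3 · 2 = 6. (In fact Q(∛227, ω) is the splitting field of x^3 - 227 over Q.)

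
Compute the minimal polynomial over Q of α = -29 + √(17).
m_α(x) = x^2 + 58x + 824

From α + 29 = √(17), squaring gives (α + 29)^2 = 17, i.e. α^2 + 58α + 841 = 17, so α^2 + 58α + 824 = 0. The discriminant of x^2 + 58x + 824 is (58)^2 - 4·(824) = 3364 - 3296 = 68, and 4·(17) is not a perfect square in Q since 17 is squarefree and ≠ 1. Hence x^2 + 58x + 824 is irreducible over Q and is the minimal polynomial of α.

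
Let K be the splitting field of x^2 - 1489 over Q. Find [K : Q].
[K : Q] = 2

f(x) = x^2 - 1489 factors as (x - √1489)(x + √1489). The splitting field is K = Q(√1489). Since 1489 is squarefree and > 1, it is not a perfect square, so x^2 - 1489 is irreducible over Q and [Q(√1489) : Q] = 2. Hence [K : Q] = 2.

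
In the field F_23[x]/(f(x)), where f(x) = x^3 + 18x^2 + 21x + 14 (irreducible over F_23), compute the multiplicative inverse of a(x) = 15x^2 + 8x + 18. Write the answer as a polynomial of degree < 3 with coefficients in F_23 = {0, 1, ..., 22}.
a(x)^(-1) ≡ 21x^2 + 15x + 14 (mod f(x))

Since f is irreducible over F_23, F_23[x]/(f) is a field and a(x) ≠ 0 has an inverse. Apply the extended Euclidean algorithm to f(x) and a(x) in F_23[x]: f(x) = (20x + 12)·a(x) + (2x + 5);  a(x) = (19x + 14)·(2x + 5) + (17). The last nonzero remainder is the constant 17 = gcd(f, a) in F_23. Back-substituting through the division chain expresses 17 = s(x)·a(x) + t(x)·f(x) with s(x) ≡ 12x^2 + 2x + 8 (mod f), so (12x^2 + 2x + 8)·a(x) ≡ 17 (mod f). Multiplying by 17^(-1) ≡ 19 in F_23 gives a(x)^(-1) ≡ 19·(12x^2 + 2x + 8) ≡ 21x^2 + 15x + 14 (mod f). Check: (15x^2 + 8x + 18)·(21x^2 + 15x + 14) = 16x^4 + 2x^3 + 18x^2 + 14x + 22 ≡ 1 (mod x^3 + 18x^2 + 21x + 14).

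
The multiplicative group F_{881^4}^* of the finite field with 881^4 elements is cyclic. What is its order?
|F_{881^4}^*| = 602425897920

F_{881^4} has 881^4 = 602425897921 elements; its multiplicative group consists of all nonzero elements, so |F_{881^4}^*| = 602425897921 - 1 = 602425897920. (It is cyclic since any finite subgroup of the multiplicative group of a field is cyclic.)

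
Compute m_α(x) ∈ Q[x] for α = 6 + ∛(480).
m_α(x) = x^3 - 18x^2 + 108x - 696

Set β = α - 6 = ∛(480), so β^3 = 480. Then (α - 6)^3 - 480 = 0, i.e. α is a root of g(x) = (x - 6)^3 - 480 = x^3 - 18x^2 + 108x - 696. Since g(x) = h(x - 6) where h(x) = x^3 - 480, and h is irreducible over Q (because 480 is not a perfect cube, so h has no rational root, and a monic cubic with no rational root is irreducible), g is also irreducible (irreducibility is preserved under the substitution x → x - 6). Hence m_α(x) = x^3 - 18x^2 + 108x - 696.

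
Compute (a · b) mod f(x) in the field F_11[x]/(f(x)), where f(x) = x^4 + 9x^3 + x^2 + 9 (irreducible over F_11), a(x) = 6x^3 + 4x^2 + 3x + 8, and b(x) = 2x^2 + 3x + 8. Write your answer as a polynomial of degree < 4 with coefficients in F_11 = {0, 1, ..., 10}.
a · b ≡ 7x^2 + 6x + 10 (mod f(x))

Multiply in F_11[x]: a(x)·b(x) = (6x^3 + 4x^2 + 3x + 8)·(2x^2 + 3x + 8) = x^5 + 4x^4 + 2x^2 + 4x + 9. This has degree ≥ 4, so divide by f(x) over F_11: x^5 + 4x^4 + 2x^2 + 4x + 9 = (x + 6)·(x^4 + 9x^3 + x^2 + 9) + (7x^2 + 6x + 10). Hence a·b ≡ 7x^2 + 6x + 10 (mod f). (F_11[x]/(f) is a field with 11^4 = 14641 elements since f is irreducible of degree 4.)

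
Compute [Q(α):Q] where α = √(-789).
[Q(α):Q] = 2

[Q(α):Q] equals the degree of the minimal polynomial of α. Here α^2 = -789 and x^2 + 789 is irreducible (d = -789 is squarefree, ≠ 1, hence not a square), so deg(m_α) = 2. Thus [Q(α):Q] = 2.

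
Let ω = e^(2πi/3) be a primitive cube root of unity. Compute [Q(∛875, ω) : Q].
[Q(∛875, ω) : Q] = 6

[Q(∛875):Q] = 3 (min poly x^3 - 875, irreducible since 875 is not a perfect cube). [Q(ω):Q] = 2 (min poly x^2 + x + 1). Since Q(∛875) ⊂ R and ω ∉ R, we have ω ∉ Q(∛875), so x^2 + x + 1 remains irreducible over Q(∛875) and [Q(∛875, ω) : Q(∛875)] = 2. By the tower law, [Q(∛875, ω) : Q] = 3 · 2 = 6. (In fact Q(∛875, ω) is the splitting field of x^3 - 875 over Q.)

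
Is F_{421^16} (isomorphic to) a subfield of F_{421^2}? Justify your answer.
No: F_{421^16} is not a subfield of F_{421^2}

F_{p^m} embeds in F_{p^n} iff m | n. Here 16 ∤ 2 (since 2 = 0·16 + 2 with remainder 2 ≠ 0), so F_{421^16} is not a subfield of F_{421^2}. Equivalently: if it were, the tower law would give 16 = [F_{421^16}:F_421] dividing [F_{421^2}:F_421] = 2, contradiction.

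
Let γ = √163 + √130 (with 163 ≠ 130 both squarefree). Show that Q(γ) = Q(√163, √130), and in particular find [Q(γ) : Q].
[Q(γ) : Q] = 4 (equivalently, Q(γ) = Q(√163, √130))

Obviously Q(γ) ⊆ Q(√163, √130), and [Q(√163, √130):Q] = 4 (since 163, 130 are distinct squarefree integers > 1 with 21190 not a perfect square). To show equality we compute the minimal polynomial of γ. From γ = √163 + √130: γ^2 = 163 + 2√(21190) + 130 = 293 + 2√(21190), so γ^2 - 293 = 2√(21190); squaring, (γ^2 - 293)^2 = 4·21190, i.e. γ^4 - 586γ^2 + 85849 - 84760 = 0, i.e. γ^4 - 586γ^2 + 1089 = 0. So γ is a root of x^4 - 586x^2 + 1089. This polynomial is irreducible over Q: it has no rational root (each ±√163 ± √130 is irrational), and any factorization into two quadratics over Q would force √(21190) ∈ Q (pairing opposite roots) or √163, √130 ∈ Q (other pairings), all impossible. Hence [Q(γ):Q] = 4 = [Q(√163, √130):Q], so Q(γ) = Q(√163, √130).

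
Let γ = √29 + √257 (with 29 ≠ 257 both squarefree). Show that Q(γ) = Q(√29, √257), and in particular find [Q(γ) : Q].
[Q(γ) : Q] = 4 (equivalently, Q(γ) = Q(√29, √257))

Obviously Q(γ) ⊆ Q(√29, √257), and [Q(√29, √257):Q] = 4 (since 29, 257 are distinct squarefree integers > 1 with 7453 not a perfect square). To show equality we compute the minimal polynomial of γ. From γ = √29 + √257: γ^2 = 29 + 2√(7453) + 257 = 286 + 2√(7453), so γ^2 - 286 = 2√(7453); squaring, (γ^2 - 286)^2 = 4·7453, i.e. γ^4 - 572γ^2 + 81796 - 29812 = 0, i.e. γ^4 - 572γ^2 + 51984 = 0. So γ is a root of x^4 - 572x^2 + 51984. This polynomial is irreducible over Q: it has no rational root (each ±√29 ± √257 is irrational), and any factorization into two quadratics over Q would force √(7453) ∈ Q (pairing opposite roots) or √29, √257 ∈ Q (other pairings), all impossible. Hence [Q(γ):Q] = 4 = [Q(√29, √257):Q], so Q(γ) = Q(√29, √257).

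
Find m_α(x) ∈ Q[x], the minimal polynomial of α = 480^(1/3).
m_α(x) = x^3 - 480

α satisfies α^3 = 480, so x^3 - 480 annihilates α. By the rational root test, a rational root p/q (in lowest terms) of x^3 - 480 would satisfy p^3 = 480 q^3, forcing q = 1 and p^3 = 480; but 480 is not a perfect cube, contradiction. A monic cubic over Q with no rational root is irreducible (any nontrivial factorization would include a linear factor). Hence x^3 - 480 is the minimal polynomial of α, and in particular [Q(α):Q] = 3.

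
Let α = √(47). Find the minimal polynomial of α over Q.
m_α(x) = x^2 - 47

α satisfies α^2 - 47 = 0, so x^2 - 47 annihilates α. Since d = 47 is squarefree and ≠ 1, it is not a perfect square in Q, so x^2 - 47 has no rational root and is therefore irreducible over Q (a degree-2 polynomial over a field is irreducible iff it has no root). Hence m_α(x) = x^2 - 47.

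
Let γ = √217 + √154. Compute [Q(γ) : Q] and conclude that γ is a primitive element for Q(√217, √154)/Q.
[Q(γ) : Q] = 4 (equivalently, Q(γ) = Q(√217, √154))

Obviously Q(γ) ⊆ Q(√217, √154), and [Q(√217, √154):Q] = 4 (since 217, 154 are distinct squarefree integers > 1 with 33418 not a perfect square). To show equality we compute the minimal polynomial of γ. From γ = √217 + √154: γ^2 = 217 + 2√(33418) + 154 = 371 + 2√(33418), so γ^2 - 371 = 2√(33418); squaring, (γ^2 - 371)^2 = 4·33418, i.e. γ^4 - 742γ^2 + 137641 - 133672 = 0, i.e. γ^4 - 742γ^2 + 3969 = 0. So γ is a root of x^4 - 742x^2 + 3969. This polynomial is irreducible over Q: it has no rational root (each ±√217 ± √154 is irrational), and any factorization into two quadratics over Q would force √(33418) ∈ Q (pairing opposite roots) or √217, √154 ∈ Q (other pairings), all impossible. Hence [Q(γ):Q] = 4 = [Q(√217, √154):Q], so Q(γ) = Q(√217, √154).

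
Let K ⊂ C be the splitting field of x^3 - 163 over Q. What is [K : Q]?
[K : Q] = 6

The roots of x^3 - 163 are ∛163, ω∛163, ω^2∛163 where ω = e^(2πi/3) is a primitive cube root of unity, so K = Q(∛163, ω). Now [Q(∛163):Q] = 3 (since 163 is not a perfect cube, x^3 - 163 is irreducible) and [Q(ω):Q] = 2. Both 2 and 3 divide [K:Q], and [K:Q] ≤ 3·2 = 6, so [K:Q] = 6. (Equivalently: Q(∛163) ⊂ R but ω ∉ R, so [K : Q(∛163)] = 2.)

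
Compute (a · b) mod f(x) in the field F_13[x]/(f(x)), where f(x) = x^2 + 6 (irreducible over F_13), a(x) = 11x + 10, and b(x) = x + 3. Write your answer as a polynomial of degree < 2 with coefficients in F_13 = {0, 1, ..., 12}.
a · b ≡ 4x + 3 (mod f(x))

Multiply in F_13[x]: a(x)·b(x) = (11x + 10)·(x + 3) = 11x^2 + 4x + 4. This has degree ≥ 2, so divide by f(x) over F_13: 11x^2 + 4x + 4 = (11)·(x^2 + 6) + (4x + 3). Hence a·b ≡ 4x + 3 (mod f). (F_13[x]/(f) is a field with 13^2 = 169 elements since f is irreducible of degree 2.)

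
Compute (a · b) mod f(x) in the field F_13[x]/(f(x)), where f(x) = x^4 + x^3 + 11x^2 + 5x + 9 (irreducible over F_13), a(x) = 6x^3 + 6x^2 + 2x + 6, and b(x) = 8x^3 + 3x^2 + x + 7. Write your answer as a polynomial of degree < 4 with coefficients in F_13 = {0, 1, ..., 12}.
a · b ≡ x^3 + 10x^2 + 9x + 7 (mod f(x))

Multiply in F_13[x]: a(x)·b(x) = (6x^3 + 6x^2 + 2x + 6)·(8x^3 + 3x^2 + x + 7) = 9x^6 + x^5 + x^4 + 11x^3 + 10x^2 + 7x + 3. This has degree ≥ 4, so divide by f(x) over F_13: 9x^6 + x^5 + x^4 + 11x^3 + 10x^2 + 7x + 3 = (9x^2 + 5x + 1)·(x^4 + x^3 + 11x^2 + 5x + 9) + (x^3 + 10x^2 + 9x + 7). Hence a·b ≡ x^3 + 10x^2 + 9x + 7 (mod f). (F_13[x]/(f) is a field with 13^4 = 28561 elements since f is irreducible of degree 4.)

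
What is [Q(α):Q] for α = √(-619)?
[Q(α):Q] = 2

[Q(α):Q] equals the degree of the minimal polynomial of α. Here α^2 = -619 and x^2 + 619 is irreducible (d = -619 is squarefree, ≠ 1, hence not a square), so deg(m_α) = 2. Thus [Q(α):Q] = 2.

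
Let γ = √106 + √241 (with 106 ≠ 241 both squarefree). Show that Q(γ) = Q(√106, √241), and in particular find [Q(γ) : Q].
[Q(γ) : Q] = 4 (equivalently, Q(γ) = Q(√106, √241))

Obviously Q(γ) ⊆ Q(√106, √241), and [Q(√106, √241):Q] = 4 (since 106, 241 are distinct squarefree integers > 1 with 25546 not a perfect square). To show equality we compute the minimal polynomial of γ. From γ = √106 + √241: γ^2 = 106 + 2√(25546) + 241 = 347 + 2√(25546), so γ^2 - 347 = 2√(25546); squaring, (γ^2 - 347)^2 = 4·25546, i.e. γ^4 - 694γ^2 + 120409 - 102184 = 0, i.e. γ^4 - 694γ^2 + 18225 = 0. So γ is a root of x^4 - 694x^2 + 18225. This polynomial is irreducible over Q: it has no rational root (each ±√106 ± √241 is irrational), and any factorization into two quadratics over Q would force √(25546) ∈ Q (pairing opposite roots) or √106, √241 ∈ Q (other pairings), all impossible. Hence [Q(γ):Q] = 4 = [Q(√106, √241):Q], so Q(γ) = Q(√106, √241).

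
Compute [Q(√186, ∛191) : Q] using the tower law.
[Q(√186, ∛191) : Q] = 6

Let L = Q(√186, ∛191). Since Q(√186) ⊂ L and [Q(√186):Q] = 2, the tower law gives 2 | [L:Q]. Likewise Q(∛191) ⊂ L with [Q(∛191):Q] = 3 (because 191 is not a perfect cube), so 3 | [L:Q]. As gcd(2,3) = 1, [L:Q] is divisible by 6. Conversely L is generated over Q by √186 and ∛191, so [L:Q] ≤ 2·3 = 6. Therefore [Q(√186, ∛191) : Q] = 6.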